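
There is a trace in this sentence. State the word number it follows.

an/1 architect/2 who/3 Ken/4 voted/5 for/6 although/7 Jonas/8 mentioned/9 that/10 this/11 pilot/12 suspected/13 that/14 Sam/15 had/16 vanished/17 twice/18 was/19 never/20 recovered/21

6

The displaced element is "an architect" (word 2).
It functions as the object of the preposition "for" of "voted", so the gap sits immediately after word 6 ("for").
Base order: Ken voted for an architect although Jonas mentioned that this pilot suspected that Sam had vanished twice.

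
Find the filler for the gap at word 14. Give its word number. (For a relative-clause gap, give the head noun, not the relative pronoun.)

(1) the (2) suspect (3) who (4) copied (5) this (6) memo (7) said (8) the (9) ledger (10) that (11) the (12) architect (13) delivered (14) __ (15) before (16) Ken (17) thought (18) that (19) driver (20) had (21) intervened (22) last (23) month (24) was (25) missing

The gap at 14 is the object of "delivered", inside a relative clause.
The relative pronoun is "that" (word 10); it is bound by the head noun immediately before it.
Its filler is the head noun "ledger", at word 9.

9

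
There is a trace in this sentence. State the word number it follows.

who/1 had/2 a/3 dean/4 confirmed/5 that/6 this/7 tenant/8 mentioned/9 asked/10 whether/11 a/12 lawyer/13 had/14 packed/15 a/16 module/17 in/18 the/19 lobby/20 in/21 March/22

The displaced element is "who" (word 1).
It is linked across 2 clause boundaries (that → Ø).
It functions as the subject of "asked", so the gap sits immediately after word 9 ("mentioned").
Base order: A dean had confirmed that this tenant mentioned that who asked whether a lawyer had packed a module in the lobby in March.

9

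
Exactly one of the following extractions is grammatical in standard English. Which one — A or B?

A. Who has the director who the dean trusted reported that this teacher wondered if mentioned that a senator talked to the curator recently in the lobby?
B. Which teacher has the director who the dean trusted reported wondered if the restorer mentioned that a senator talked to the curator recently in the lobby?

B

In A, the wh-phrase is extracted from inside a wh-island (introduced by "if"), which blocks movement.
In B, the extraction path crosses only that-complement boundaries, which are transparent.
So B is grammatical.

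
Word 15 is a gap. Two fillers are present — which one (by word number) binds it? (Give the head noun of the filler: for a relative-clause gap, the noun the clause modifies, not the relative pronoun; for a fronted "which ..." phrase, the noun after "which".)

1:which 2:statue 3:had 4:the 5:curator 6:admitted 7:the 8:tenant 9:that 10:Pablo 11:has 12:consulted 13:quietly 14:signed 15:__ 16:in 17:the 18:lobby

2

The marked gap is the direct object of "signed".
Its filler is the fronted wh-phrase "which statue", at word 2.
(The other dependency links word 8 to a gap after word 12.)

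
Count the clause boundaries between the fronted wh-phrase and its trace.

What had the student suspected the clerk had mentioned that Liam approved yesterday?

"what" is extracted from the object of "approved".
Boundaries crossed, outermost first: [Ø], [that] — 2 in total.

2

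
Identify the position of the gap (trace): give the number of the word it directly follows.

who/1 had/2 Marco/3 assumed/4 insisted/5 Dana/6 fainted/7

4

The displaced element is "who" (word 1).
It is linked across 1 clause boundary (Ø).
It functions as the subject of "insisted", so the gap sits immediately after word 4 ("assumed").
Base order: Marco had assumed that who insisted Dana fainted.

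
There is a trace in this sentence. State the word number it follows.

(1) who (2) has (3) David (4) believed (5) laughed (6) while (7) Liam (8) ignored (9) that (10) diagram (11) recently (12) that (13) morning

4

The displaced element is "who" (word 1).
It is linked across 1 clause boundary (Ø).
It functions as the subject of "laughed", so the gap sits immediately after word 4 ("believed").
Base order: David has believed that who laughed while Liam ignored that diagram recently that morning.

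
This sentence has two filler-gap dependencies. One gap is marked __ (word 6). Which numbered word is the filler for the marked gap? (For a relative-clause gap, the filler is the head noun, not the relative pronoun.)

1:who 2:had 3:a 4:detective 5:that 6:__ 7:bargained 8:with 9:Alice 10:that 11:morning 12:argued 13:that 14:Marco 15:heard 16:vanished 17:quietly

The marked gap is inside the relative clause, the subject of "bargained".
Its filler is the head noun "detective" (via "that"), at word 4.
(The other dependency links word 1 to a gap after word 15.)

4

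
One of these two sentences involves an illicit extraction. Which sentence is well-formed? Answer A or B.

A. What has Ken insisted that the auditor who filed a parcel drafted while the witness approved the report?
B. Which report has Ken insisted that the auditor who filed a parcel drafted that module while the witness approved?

A

In B, the wh-phrase is extracted from inside an adjunct island (introduced by "while"), which blocks movement.
In A, the extraction path crosses only that-complement boundaries, which are transparent.
So A is grammatical.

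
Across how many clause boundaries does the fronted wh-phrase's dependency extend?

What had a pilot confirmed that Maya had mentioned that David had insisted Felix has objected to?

"what" is extracted from the PP object of "objected".
Boundaries crossed, outermost first: [that], [that], [Ø] — 3 in total.

3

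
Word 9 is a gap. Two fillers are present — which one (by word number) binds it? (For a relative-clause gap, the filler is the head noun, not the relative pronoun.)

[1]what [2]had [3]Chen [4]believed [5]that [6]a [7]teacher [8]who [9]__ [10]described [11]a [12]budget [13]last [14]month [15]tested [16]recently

7

The marked gap is inside the relative clause, the subject of "described".
Its filler is the head noun "teacher" (via "who"), at word 7.
(The other dependency links word 1 to a gap after word 15.)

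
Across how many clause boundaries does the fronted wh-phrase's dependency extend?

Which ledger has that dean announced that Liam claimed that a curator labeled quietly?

2

"which ledger" is extracted from the object of "labeled".
Boundaries crossed, outermost first: [that], [that] — 2 in total.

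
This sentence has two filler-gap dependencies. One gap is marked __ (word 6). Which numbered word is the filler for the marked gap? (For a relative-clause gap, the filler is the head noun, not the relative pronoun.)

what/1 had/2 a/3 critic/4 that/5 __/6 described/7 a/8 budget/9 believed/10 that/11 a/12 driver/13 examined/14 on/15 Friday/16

4

The marked gap is inside the relative clause, the subject of "described".
Its filler is the head noun "critic" (via "that"), at word 4.
(The other dependency links word 1 to a gap after word 14.)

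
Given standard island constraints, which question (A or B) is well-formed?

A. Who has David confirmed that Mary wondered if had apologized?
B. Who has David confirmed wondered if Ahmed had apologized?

B

In A, the wh-phrase is extracted from inside a wh-island (introduced by "if"), which blocks movement.
In B, the extraction path crosses only that-complement boundaries, which are transparent.
So B is grammatical.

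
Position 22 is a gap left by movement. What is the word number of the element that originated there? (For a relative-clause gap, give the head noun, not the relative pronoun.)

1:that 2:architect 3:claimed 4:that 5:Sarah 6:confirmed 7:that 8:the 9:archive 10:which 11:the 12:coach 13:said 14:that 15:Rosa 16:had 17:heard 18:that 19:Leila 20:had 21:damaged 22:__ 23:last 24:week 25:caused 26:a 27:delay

9

The gap at 22 is the object of "damaged", inside a relative clause.
The relative pronoun is "which" (word 10); it is bound by the head noun immediately before it.
Its filler is the head noun "archive", at word 9.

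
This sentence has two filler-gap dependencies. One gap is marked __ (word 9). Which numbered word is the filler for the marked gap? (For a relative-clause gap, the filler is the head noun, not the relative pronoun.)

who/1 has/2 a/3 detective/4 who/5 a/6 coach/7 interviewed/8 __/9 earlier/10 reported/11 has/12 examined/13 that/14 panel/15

4

The marked gap is inside the relative clause, the direct object of "interviewed".
Its filler is the head noun "detective" (via "who"), at word 4.
(The other dependency links word 1 to a gap after word 11.)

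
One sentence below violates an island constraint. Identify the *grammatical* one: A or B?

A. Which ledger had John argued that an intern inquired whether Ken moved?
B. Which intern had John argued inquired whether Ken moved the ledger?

B

In A, the wh-phrase is extracted from inside a wh-island (introduced by "whether"), which blocks movement.
In B, the extraction path crosses only that-complement boundaries, which are transparent.
So B is grammatical.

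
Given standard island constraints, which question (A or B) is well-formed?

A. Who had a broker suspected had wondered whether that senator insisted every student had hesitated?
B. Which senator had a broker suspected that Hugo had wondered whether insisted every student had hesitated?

In B, the wh-phrase is extracted from inside a wh-island (introduced by "whether"), which blocks movement.
In A, the extraction path crosses only that-complement boundaries, which are transparent.
So A is grammatical.

A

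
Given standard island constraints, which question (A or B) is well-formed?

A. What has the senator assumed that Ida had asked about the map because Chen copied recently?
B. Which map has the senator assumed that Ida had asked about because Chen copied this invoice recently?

In A, the wh-phrase is extracted from inside an adjunct island (introduced by "because"), which blocks movement.
In B, the extraction path crosses only that-complement boundaries, which are transparent.
So B is grammatical.

B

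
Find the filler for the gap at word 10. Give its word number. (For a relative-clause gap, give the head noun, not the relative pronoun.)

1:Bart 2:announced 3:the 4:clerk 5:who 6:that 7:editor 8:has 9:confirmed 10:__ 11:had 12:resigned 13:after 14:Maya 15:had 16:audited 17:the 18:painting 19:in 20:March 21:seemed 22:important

The gap at 10 is the subject of "resigned", inside a relative clause.
The relative pronoun is "who" (word 5); it is bound by the head noun immediately before it.
Its filler is the head noun "clerk", at word 4.

4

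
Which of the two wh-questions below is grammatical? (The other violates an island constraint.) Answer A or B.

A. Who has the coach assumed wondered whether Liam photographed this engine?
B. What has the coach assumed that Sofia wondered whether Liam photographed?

In B, the wh-phrase is extracted from inside a wh-island (introduced by "whether"), which blocks movement.
In A, the extraction path crosses only that-complement boundaries, which are transparent.
So A is grammatical.

A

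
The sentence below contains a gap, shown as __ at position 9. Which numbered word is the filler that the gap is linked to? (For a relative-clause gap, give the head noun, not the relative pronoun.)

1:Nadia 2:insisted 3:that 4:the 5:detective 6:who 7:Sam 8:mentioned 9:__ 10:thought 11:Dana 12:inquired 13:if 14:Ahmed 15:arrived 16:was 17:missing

The gap at 9 is the subject of "thought", inside a relative clause.
The relative pronoun is "who" (word 6); it is bound by the head noun immediately before it.
Its filler is the head noun "detective", at word 5.

5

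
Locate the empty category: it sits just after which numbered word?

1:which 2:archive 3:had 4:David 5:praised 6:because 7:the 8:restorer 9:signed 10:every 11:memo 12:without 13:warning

The displaced element is "which archive" (word 2).
It functions as the direct object of "praised", so the gap sits immediately after word 5 ("praised").
Base order: David had praised which archive because the restorer signed every memo without warning.

5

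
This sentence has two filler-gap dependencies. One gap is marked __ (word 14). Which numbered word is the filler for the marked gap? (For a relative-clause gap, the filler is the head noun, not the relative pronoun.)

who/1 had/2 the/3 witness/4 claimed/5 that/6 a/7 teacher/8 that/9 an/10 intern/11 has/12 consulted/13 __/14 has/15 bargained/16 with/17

The marked gap is inside the relative clause, the direct object of "consulted".
Its filler is the head noun "teacher" (via "that"), at word 8.
(The other dependency links word 1 to a gap after word 17.)

8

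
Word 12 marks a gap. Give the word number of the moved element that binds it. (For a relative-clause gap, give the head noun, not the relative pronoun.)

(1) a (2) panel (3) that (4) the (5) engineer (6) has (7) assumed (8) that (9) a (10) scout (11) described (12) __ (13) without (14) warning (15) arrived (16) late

The gap at 12 is the object of "described", inside a relative clause.
The relative pronoun is "that" (word 3); it is bound by the head noun immediately before it.
Its filler is the head noun "panel", at word 2.

2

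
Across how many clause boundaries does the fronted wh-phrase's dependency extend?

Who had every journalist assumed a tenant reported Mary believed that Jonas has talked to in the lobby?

"who" is extracted from the PP object of "talked".
Boundaries crossed, outermost first: [Ø], [Ø], [that] — 3 in total.

3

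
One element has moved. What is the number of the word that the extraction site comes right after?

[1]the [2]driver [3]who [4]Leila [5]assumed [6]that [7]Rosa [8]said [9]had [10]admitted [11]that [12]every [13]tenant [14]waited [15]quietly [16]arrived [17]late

The displaced element is "the driver" (word 2).
It is linked across 2 clause boundaries (that → Ø).
It functions as the subject of "admitted", so the gap sits immediately after word 8 ("said").
Base order: Leila assumed that Rosa said that the driver had admitted that every tenant waited quietly.

8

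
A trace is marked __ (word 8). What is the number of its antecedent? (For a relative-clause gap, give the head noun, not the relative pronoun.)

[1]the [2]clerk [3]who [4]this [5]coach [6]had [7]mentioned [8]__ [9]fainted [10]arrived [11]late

The gap at 8 is the subject of "fainted", inside a relative clause.
The relative pronoun is "who" (word 3); it is bound by the head noun immediately before it.
Its filler is the head noun "clerk", at word 2.

2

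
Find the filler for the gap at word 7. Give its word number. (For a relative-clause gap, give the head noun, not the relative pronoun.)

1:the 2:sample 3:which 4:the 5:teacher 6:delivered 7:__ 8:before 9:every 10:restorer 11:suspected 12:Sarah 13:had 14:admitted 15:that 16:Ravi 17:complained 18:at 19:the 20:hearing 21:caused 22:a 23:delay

The gap at 7 is the object of "delivered", inside a relative clause.
The relative pronoun is "which" (word 3); it is bound by the head noun immediately before it.
Its filler is the head noun "sample", at word 2.

2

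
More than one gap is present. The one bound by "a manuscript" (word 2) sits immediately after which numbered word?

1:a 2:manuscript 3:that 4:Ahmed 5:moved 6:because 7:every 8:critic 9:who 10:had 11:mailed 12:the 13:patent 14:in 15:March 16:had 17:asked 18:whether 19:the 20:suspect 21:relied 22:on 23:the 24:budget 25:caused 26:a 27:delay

5

The displaced element is "a manuscript" (word 2).
It functions as the direct object of "moved", so the gap sits immediately after word 5 ("moved").
Base order: Ahmed moved a manuscript because every critic who had mailed the patent in March had asked whether the suspect relied on the budget.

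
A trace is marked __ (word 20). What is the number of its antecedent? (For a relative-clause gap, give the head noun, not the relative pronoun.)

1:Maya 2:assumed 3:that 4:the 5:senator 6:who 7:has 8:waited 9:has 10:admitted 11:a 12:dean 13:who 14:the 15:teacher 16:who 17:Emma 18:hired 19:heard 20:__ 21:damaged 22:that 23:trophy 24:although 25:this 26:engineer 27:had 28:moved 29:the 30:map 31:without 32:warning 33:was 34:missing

12

The gap at 20 is the subject of "damaged", inside a relative clause.
The relative pronoun is "who" (word 13); it is bound by the head noun immediately before it.
Its filler is the head noun "dean", at word 12.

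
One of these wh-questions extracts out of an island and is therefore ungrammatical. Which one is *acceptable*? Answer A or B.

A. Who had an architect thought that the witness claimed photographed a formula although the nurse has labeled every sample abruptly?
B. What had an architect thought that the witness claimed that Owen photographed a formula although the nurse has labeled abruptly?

A

In B, the wh-phrase is extracted from inside an adjunct island (introduced by "although"), which blocks movement.
In A, the extraction path crosses only that-complement boundaries, which are transparent.
So A is grammatical.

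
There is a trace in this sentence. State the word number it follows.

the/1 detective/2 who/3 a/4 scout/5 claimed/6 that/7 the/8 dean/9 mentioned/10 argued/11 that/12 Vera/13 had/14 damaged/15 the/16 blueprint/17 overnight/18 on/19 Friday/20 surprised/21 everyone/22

The displaced element is "the detective" (word 2).
It is linked across 2 clause boundaries (that → Ø).
It functions as the subject of "argued", so the gap sits immediately after word 10 ("mentioned").
Base order: A scout claimed that the dean mentioned that the detective argued that Vera had damaged the blueprint overnight on Friday.

10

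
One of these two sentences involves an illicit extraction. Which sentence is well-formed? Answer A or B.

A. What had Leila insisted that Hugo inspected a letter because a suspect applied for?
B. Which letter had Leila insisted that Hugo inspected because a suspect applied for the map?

B

In A, the wh-phrase is extracted from inside an adjunct island (introduced by "because"), which blocks movement.
In B, the extraction path crosses only that-complement boundaries, which are transparent.
So B is grammatical.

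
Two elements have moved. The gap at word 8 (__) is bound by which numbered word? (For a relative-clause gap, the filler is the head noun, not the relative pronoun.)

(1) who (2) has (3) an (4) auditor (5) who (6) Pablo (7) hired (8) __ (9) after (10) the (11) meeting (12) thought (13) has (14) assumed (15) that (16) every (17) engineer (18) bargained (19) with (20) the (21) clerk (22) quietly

4

The marked gap is inside the relative clause, the direct object of "hired".
Its filler is the head noun "auditor" (via "who"), at word 4.
(The other dependency links word 1 to a gap after word 12.)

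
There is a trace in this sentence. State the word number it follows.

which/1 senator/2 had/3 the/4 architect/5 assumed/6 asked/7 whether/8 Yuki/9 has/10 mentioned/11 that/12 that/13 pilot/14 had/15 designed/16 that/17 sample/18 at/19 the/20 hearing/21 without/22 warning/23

6

The displaced element is "which senator" (word 2).
It is linked across 1 clause boundary (Ø).
It functions as the subject of "asked", so the gap sits immediately after word 6 ("assumed").
Base order: The architect had assumed that which senator asked whether Yuki has mentioned that that pilot had designed that sample at the hearing without warning.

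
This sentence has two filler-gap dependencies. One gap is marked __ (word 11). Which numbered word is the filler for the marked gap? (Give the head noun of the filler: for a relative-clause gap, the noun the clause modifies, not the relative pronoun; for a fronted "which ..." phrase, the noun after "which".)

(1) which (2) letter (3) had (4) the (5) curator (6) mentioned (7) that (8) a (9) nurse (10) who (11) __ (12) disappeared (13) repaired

The marked gap is inside the relative clause, the subject of "disappeared".
Its filler is the head noun "nurse" (via "who"), at word 9.
(The other dependency links word 2 to a gap after word 13.)

9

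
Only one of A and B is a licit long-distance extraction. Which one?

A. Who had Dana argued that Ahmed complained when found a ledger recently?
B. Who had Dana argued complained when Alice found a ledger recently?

In A, the wh-phrase is extracted from inside an adjunct island (introduced by "when"), which blocks movement.
In B, the extraction path crosses only that-complement boundaries, which are transparent.
So B is grammatical.

B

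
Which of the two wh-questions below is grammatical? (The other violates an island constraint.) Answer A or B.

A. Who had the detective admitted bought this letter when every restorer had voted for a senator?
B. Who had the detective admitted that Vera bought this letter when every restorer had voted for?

In B, the wh-phrase is extracted from inside an adjunct island (introduced by "when"), which blocks movement.
In A, the extraction path crosses only that-complement boundaries, which are transparent.
So A is grammatical.

A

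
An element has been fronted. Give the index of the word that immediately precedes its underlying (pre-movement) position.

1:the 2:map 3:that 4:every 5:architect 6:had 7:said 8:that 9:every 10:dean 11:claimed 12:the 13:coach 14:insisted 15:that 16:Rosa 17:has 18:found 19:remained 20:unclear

18

The displaced element is "the map" (word 2).
It is linked across 3 clause boundaries (that → Ø → that).
It functions as the direct object of "found", so the gap sits immediately after word 18 ("found").
Base order: Every architect had said that every dean claimed the coach insisted that Rosa has found the map.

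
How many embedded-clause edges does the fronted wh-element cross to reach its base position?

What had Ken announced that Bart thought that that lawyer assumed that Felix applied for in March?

"what" is extracted from the PP object of "applied".
Boundaries crossed, outermost first: [that], [that], [that] — 3 in total.

3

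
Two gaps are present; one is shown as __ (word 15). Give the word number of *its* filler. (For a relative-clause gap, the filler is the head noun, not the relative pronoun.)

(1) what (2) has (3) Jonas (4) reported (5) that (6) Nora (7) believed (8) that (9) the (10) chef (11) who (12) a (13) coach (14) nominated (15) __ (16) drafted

10

The marked gap is inside the relative clause, the direct object of "nominated".
Its filler is the head noun "chef" (via "who"), at word 10.
(The other dependency links word 1 to a gap after word 16.)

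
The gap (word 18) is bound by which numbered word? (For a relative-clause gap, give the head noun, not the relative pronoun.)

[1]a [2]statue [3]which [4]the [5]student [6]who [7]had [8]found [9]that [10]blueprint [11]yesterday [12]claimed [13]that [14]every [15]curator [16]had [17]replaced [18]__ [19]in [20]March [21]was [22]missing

The gap at 18 is the object of "replaced", inside a relative clause.
The relative pronoun is "which" (word 3); it is bound by the head noun immediately before it.
Its filler is the head noun "statue", at word 2.

2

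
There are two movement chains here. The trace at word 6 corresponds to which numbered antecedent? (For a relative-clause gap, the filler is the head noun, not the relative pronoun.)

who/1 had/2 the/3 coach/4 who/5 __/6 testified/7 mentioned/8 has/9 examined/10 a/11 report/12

4

The marked gap is inside the relative clause, the subject of "testified".
Its filler is the head noun "coach" (via "who"), at word 4.
(The other dependency links word 1 to a gap after word 8.)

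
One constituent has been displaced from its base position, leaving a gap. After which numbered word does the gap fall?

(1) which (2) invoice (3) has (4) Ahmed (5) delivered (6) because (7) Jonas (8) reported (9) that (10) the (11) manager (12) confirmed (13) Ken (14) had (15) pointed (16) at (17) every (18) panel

5

The displaced element is "which invoice" (word 2).
It functions as the direct object of "delivered", so the gap sits immediately after word 5 ("delivered").
Base order: Ahmed has delivered which invoice because Jonas reported that the manager confirmed Ken had pointed at every panel.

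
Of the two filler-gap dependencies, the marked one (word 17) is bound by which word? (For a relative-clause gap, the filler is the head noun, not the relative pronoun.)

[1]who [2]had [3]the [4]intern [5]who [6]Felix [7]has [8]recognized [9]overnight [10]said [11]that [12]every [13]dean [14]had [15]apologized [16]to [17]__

1

The marked gap is the object of the preposition "to" of "apologized".
Its filler is the fronted wh-phrase "who", at word 1.
(The other dependency links word 4 to a gap after word 8.)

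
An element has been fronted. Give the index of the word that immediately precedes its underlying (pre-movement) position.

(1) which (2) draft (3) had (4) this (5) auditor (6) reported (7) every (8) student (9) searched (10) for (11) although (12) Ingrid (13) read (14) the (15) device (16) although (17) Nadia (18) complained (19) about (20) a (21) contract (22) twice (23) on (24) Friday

The displaced element is "which draft" (word 2).
It is linked across 1 clause boundary (Ø).
It functions as the object of the preposition "for" of "searched", so the gap sits immediately after word 10 ("for").
Base order: This auditor had reported every student searched for which draft although Ingrid read the device although Nadia complained about a contract twice on Friday.

10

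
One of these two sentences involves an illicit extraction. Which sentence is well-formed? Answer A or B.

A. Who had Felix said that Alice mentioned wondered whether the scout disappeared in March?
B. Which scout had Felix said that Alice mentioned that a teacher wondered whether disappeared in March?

In B, the wh-phrase is extracted from inside a wh-island (introduced by "whether"), which blocks movement.
In A, the extraction path crosses only that-complement boundaries, which are transparent.
So A is grammatical.

A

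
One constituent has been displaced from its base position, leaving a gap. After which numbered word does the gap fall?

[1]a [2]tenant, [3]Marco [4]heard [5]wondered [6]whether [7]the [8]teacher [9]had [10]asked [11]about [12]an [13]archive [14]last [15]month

The displaced element is "a tenant" (word 2).
It is linked across 1 clause boundary (Ø).
It functions as the subject of "wondered", so the gap sits immediately after word 4 ("heard").
Base order: Marco heard a tenant wondered whether the teacher had asked about an archive last month.

4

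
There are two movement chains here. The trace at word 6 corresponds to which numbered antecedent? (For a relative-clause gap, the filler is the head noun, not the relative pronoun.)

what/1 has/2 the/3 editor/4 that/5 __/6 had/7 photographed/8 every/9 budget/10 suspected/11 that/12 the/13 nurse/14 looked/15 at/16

4

The marked gap is inside the relative clause, the subject of "photographed".
Its filler is the head noun "editor" (via "that"), at word 4.
(The other dependency links word 1 to a gap after word 16.)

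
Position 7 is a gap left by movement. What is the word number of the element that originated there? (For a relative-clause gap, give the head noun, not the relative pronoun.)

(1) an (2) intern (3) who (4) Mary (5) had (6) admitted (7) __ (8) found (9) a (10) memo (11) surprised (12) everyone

The gap at 7 is the subject of "found", inside a relative clause.
The relative pronoun is "who" (word 3); it is bound by the head noun immediately before it.
Its filler is the head noun "intern", at word 2.

2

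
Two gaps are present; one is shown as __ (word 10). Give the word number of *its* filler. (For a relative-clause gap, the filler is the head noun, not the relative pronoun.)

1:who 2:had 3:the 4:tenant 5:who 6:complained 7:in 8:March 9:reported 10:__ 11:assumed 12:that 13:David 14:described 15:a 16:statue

1

The marked gap is the subject of "assumed".
Its filler is the fronted wh-phrase "who", at word 1.
(The other dependency links word 4 to a gap after word 5.)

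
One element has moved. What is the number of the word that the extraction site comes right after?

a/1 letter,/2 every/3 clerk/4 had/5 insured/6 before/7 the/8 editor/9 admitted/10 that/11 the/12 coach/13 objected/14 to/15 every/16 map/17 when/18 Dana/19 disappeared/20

6

The displaced element is "a letter" (word 2).
It functions as the direct object of "insured", so the gap sits immediately after word 6 ("insured").
Base order: Every clerk had insured a letter before the editor admitted that the coach objected to every map when Dana disappeared.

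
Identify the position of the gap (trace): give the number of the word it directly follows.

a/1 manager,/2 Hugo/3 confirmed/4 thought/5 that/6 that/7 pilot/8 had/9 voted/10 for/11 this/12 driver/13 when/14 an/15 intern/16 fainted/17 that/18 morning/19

The displaced element is "a manager" (word 2).
It is linked across 1 clause boundary (Ø).
It functions as the subject of "thought", so the gap sits immediately after word 4 ("confirmed").
Base order: Hugo confirmed that a manager thought that that pilot had voted for this driver when an intern fainted that morning.

4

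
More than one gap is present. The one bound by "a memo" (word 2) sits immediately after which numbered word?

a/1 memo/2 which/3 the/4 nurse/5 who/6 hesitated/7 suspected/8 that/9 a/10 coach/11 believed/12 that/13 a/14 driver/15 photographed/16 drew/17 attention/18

16

The displaced element is "a memo" (word 2).
It is linked across 2 clause boundaries (that → that).
It functions as the direct object of "photographed", so the gap sits immediately after word 16 ("photographed").
Base order: The nurse who hesitated suspected that a coach believed that a driver photographed a memo.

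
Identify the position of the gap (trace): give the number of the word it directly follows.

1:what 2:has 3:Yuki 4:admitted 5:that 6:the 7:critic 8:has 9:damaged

The displaced element is "what" (word 1).
It is linked across 1 clause boundary (that).
It functions as the direct object of "damaged", so the gap sits immediately after word 9 ("damaged").
Base order: Yuki has admitted that the critic has damaged what.

9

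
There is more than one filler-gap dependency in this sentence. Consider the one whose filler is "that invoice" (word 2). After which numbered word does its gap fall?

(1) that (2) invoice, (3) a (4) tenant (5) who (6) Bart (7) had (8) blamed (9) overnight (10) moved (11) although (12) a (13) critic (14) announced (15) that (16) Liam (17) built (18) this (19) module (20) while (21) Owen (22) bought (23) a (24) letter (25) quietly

10

The displaced element is "that invoice" (word 2).
It functions as the direct object of "moved", so the gap sits immediately after word 10 ("moved").
Base order: A tenant who Bart had blamed overnight moved that invoice although a critic announced that Liam built this module while Owen bought a letter quietly.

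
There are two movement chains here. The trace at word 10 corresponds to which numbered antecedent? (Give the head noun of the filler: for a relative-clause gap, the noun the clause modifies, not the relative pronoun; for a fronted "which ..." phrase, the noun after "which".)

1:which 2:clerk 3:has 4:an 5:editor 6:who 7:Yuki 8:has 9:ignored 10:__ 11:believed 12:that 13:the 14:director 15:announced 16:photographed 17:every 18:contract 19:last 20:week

The marked gap is inside the relative clause, the direct object of "ignored".
Its filler is the head noun "editor" (via "who"), at word 5.
(The other dependency links word 2 to a gap after word 15.)

5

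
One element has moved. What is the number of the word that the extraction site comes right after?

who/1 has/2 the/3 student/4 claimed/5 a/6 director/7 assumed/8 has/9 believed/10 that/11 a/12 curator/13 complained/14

8

The displaced element is "who" (word 1).
It is linked across 2 clause boundaries (Ø → Ø).
It functions as the subject of "believed", so the gap sits immediately after word 8 ("assumed").
Base order: The student has claimed a director assumed that who has believed that a curator complained.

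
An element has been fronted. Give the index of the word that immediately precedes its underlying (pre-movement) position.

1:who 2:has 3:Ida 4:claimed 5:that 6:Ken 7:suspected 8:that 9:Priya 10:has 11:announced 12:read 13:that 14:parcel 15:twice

The displaced element is "who" (word 1).
It is linked across 3 clause boundaries (that → that → Ø).
It functions as the subject of "read", so the gap sits immediately after word 11 ("announced").
Base order: Ida has claimed that Ken suspected that Priya has announced that who read that parcel twice.

11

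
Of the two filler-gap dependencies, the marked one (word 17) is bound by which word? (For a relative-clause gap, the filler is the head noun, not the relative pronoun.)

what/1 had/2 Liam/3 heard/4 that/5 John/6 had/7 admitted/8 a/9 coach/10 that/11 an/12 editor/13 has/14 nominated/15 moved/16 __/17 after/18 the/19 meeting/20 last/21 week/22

1

The marked gap is the direct object of "moved".
Its filler is the fronted wh-phrase "what", at word 1.
(The other dependency links word 10 to a gap after word 15.)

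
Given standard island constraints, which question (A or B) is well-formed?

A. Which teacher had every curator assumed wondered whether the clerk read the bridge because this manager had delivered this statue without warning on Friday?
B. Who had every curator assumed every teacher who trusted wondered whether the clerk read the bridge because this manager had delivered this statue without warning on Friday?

A

In B, the wh-phrase is extracted from inside a complex-NP island (relative clause) (introduced by "who"), which blocks movement.
In A, the extraction path crosses only that-complement boundaries, which are transparent.
So A is grammatical.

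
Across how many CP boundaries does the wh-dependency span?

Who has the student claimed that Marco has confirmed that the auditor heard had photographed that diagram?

3

"who" is extracted from the subject of "photographed".
Boundaries crossed, outermost first: [that], [that], [Ø] — 3 in total.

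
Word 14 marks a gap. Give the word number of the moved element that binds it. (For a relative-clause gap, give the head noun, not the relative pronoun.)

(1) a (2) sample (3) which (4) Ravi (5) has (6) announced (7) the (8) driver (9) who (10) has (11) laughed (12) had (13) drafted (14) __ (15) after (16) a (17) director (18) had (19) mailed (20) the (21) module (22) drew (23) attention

2

The gap at 14 is the object of "drafted", inside a relative clause.
The relative pronoun is "which" (word 3); it is bound by the head noun immediately before it.
Its filler is the head noun "sample", at word 2.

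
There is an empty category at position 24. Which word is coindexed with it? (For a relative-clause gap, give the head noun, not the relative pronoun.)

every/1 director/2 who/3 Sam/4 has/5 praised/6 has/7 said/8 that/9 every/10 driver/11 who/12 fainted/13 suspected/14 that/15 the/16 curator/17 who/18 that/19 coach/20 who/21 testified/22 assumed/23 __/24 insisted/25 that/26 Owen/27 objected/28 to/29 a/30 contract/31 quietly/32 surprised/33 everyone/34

The gap at 24 is the subject of "insisted", inside a relative clause.
The relative pronoun is "who" (word 18); it is bound by the head noun immediately before it.
Its filler is the head noun "curator", at word 17.

17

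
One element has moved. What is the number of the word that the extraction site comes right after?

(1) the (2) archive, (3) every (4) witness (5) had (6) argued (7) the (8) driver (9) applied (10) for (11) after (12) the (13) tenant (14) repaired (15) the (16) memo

The displaced element is "the archive" (word 2).
It is linked across 1 clause boundary (Ø).
It functions as the object of the preposition "for" of "applied", so the gap sits immediately after word 10 ("for").
Base order: Every witness had argued the driver applied for the archive after the tenant repaired the memo.

10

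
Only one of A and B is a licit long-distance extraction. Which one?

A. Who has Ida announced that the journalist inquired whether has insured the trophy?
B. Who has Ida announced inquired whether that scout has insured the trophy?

In A, the wh-phrase is extracted from inside a wh-island (introduced by "whether"), which blocks movement.
In B, the extraction path crosses only that-complement boundaries, which are transparent.
So B is grammatical.

B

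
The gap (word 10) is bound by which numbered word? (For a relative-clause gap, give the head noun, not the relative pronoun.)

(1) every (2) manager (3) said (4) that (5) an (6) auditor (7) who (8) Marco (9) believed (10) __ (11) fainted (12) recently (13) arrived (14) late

The gap at 10 is the subject of "fainted", inside a relative clause.
The relative pronoun is "who" (word 7); it is bound by the head noun immediately before it.
Its filler is the head noun "auditor", at word 6.

6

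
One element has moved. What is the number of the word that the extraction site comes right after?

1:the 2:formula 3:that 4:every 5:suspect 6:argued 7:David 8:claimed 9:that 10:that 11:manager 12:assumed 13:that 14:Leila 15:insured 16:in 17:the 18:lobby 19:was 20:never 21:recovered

The displaced element is "the formula" (word 2).
It is linked across 3 clause boundaries (Ø → that → that).
It functions as the direct object of "insured", so the gap sits immediately after word 15 ("insured").
Base order: Every suspect argued David claimed that that manager assumed that Leila insured the formula in the lobby.

15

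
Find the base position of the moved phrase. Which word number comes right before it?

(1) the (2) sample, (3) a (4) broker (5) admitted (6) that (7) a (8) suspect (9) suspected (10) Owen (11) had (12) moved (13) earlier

The displaced element is "the sample" (word 2).
It is linked across 2 clause boundaries (that → Ø).
It functions as the direct object of "moved", so the gap sits immediately after word 12 ("moved").
Base order: A broker admitted that a suspect suspected Owen had moved the sample earlier.

12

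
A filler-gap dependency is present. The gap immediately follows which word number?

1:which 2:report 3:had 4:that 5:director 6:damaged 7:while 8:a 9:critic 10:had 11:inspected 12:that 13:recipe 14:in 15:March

6

The displaced element is "which report" (word 2).
It functions as the direct object of "damaged", so the gap sits immediately after word 6 ("damaged").
Base order: That director had damaged which report while a critic had inspected that recipe in March.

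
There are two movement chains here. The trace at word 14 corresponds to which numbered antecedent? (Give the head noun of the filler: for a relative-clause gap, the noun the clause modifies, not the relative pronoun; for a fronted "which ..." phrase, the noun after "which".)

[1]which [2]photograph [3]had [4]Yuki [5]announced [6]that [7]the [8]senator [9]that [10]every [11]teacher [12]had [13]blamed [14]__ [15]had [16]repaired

8

The marked gap is inside the relative clause, the direct object of "blamed".
Its filler is the head noun "senator" (via "that"), at word 8.
(The other dependency links word 2 to a gap after word 16.)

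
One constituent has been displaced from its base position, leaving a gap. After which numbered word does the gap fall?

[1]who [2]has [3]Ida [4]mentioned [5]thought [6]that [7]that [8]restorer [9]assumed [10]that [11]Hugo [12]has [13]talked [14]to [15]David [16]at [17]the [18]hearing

4

The displaced element is "who" (word 1).
It is linked across 1 clause boundary (Ø).
It functions as the subject of "thought", so the gap sits immediately after word 4 ("mentioned").
Base order: Ida has mentioned who thought that that restorer assumed that Hugo has talked to David at the hearing.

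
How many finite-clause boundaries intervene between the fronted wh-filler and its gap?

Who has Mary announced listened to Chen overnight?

1

"who" is extracted from the subject of "listened".
Boundaries crossed, outermost first: [Ø] — 1 in total.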